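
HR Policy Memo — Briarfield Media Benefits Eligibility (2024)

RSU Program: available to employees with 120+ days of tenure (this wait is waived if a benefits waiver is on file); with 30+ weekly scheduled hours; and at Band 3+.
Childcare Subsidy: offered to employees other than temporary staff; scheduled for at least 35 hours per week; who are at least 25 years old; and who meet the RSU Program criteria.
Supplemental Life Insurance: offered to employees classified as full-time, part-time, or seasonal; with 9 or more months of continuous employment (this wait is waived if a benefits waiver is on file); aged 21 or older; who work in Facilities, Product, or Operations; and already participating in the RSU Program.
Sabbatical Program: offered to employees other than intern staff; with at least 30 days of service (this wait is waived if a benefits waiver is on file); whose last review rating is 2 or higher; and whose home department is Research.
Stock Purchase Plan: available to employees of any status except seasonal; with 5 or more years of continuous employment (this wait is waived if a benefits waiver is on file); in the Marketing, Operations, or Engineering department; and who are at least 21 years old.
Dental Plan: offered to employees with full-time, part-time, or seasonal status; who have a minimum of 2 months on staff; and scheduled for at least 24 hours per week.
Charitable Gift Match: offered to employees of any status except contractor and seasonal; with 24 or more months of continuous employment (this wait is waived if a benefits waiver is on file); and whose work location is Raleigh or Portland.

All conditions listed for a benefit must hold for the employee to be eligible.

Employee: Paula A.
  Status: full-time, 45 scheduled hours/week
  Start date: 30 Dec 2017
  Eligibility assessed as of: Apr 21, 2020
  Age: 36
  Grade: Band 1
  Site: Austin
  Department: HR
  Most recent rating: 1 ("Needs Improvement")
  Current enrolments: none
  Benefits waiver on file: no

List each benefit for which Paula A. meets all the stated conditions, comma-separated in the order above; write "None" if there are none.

Dental Plan

Service from 30 Dec 2017 to Apr 21, 2020: 843 days.
RSU Program — no waiver, service 843 days ≥ 120 days ✓; 45 hrs/wk ≥ 30 ✓; grade Band 1 < Band 3 ✗ → not eligible.
Childcare Subsidy — status full-time ✓ (not excluded); 45 hrs/wk ≥ 35 ✓; age 36 ≥ 25 ✓; not eligible for RSU Program ✗ → not eligible.
Supplemental Life Insurance — status full-time ✓; no waiver, service 843 days ≥ 9 months (≈270 days) ✓; age 36 ≥ 21 ✓; dept HR ✗ → not eligible.
Sabbatical Program — status full-time ✓ (not excluded); no waiver, service 843 days ≥ 30 days ✓; rating 1 < 2 ✗ → not eligible.
Stock Purchase Plan — status full-time ✓ (not excluded); no waiver, service 843 days < 5 years (≈1825 days) ✗ → not eligible.
Dental Plan — status full-time ✓; service 843 days ≥ 2 months (≈60 days) ✓; 45 hrs/wk ≥ 24 ✓ → eligible.
Charitable Gift Match — status full-time ✓ (not excluded); no waiver, service 843 days ≥ 24 months (≈720 days) ✓; site Austin ✗ (not Raleigh or Portland) → not eligible.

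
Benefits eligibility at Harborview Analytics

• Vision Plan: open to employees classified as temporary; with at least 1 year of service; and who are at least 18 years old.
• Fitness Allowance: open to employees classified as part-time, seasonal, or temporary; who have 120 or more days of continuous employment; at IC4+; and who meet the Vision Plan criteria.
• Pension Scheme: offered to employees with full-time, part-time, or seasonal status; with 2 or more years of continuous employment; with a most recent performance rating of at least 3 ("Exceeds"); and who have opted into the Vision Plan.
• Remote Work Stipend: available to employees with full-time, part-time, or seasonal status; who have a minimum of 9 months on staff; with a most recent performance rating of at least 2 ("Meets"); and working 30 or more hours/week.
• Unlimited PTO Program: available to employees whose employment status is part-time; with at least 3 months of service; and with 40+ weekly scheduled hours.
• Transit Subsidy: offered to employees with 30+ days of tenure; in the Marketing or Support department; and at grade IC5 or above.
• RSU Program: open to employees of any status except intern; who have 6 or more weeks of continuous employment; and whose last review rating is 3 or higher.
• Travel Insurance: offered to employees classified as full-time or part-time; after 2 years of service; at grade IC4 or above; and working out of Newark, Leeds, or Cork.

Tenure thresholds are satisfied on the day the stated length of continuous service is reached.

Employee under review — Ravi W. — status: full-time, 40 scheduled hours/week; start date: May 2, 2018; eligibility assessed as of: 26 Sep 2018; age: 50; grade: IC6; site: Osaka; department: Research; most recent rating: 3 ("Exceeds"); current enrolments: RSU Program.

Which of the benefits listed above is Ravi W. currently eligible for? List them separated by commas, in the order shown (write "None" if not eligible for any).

RSU Program

Service from May 2, 2018 to 26 Sep 2018: 147 days.
Vision Plan — status full-time ✗ (requires temporary) → not eligible.
Fitness Allowance — status full-time ✗ (requires part-time, seasonal, or temporary) → not eligible.
Pension Scheme — status full-time ✓; service 147 days < 2 years (≈730 days) ✗ → not eligible.
Remote Work Stipend — status full-time ✓; service 147 days < 9 months (≈270 days) ✗ → not eligible.
Unlimited PTO Program — status full-time ✗ (requires part-time) → not eligible.
Transit Subsidy — service 147 days ≥ 30 days ✓; dept Research ✗ → not eligible.
RSU Program — status full-time ✓ (not excluded); service 147 days ≥ 6 weeks (≈42 days) ✓; rating 3 ≥ 3 ✓ → eligible.
Travel Insurance — status full-time ✓; service 147 days < 2 years (≈730 days) ✗ → not eligible.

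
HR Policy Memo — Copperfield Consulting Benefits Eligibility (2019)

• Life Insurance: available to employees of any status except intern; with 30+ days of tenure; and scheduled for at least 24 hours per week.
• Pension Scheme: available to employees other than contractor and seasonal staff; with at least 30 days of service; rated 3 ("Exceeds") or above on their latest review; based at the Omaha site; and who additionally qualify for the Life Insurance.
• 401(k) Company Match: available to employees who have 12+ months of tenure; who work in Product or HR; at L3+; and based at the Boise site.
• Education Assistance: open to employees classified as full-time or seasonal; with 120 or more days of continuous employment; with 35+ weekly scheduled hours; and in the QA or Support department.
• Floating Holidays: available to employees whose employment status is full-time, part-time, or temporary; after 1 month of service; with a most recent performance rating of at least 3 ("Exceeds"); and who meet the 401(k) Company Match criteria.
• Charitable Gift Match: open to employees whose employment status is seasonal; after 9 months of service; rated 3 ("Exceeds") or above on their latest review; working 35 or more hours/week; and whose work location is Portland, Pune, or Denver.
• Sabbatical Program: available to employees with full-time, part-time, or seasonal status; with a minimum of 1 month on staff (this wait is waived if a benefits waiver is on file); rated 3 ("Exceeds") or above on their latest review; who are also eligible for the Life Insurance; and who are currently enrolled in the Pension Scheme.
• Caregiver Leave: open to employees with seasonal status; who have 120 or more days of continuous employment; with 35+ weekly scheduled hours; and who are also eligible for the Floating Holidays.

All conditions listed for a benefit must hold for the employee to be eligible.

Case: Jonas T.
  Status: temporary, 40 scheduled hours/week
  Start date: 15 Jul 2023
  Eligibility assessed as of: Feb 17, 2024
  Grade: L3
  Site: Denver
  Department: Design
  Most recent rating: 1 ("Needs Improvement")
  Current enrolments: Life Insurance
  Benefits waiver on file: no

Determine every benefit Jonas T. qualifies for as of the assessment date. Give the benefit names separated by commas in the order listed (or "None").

Service from 15 Jul 2023 to Feb 17, 2024: 217 days.
Life Insurance — status temporary ✓ (not excluded); service 217 days ≥ 30 days ✓; 40 hrs/wk ≥ 24 ✓ → eligible.
Pension Scheme — status temporary ✓ (not excluded); service 217 days ≥ 30 days ✓; rating 1 < 3 ✗ → not eligible.
401(k) Company Match — service 217 days < 12 months (≈360 days) ✗ → not eligible.
Education Assistance — status temporary ✗ (requires full-time or seasonal) → not eligible.
Floating Holidays — status temporary ✓; service 217 days ≥ 1 month (≈30 days) ✓; rating 1 < 3 ✗ → not eligible.
Charitable Gift Match — status temporary ✗ (requires seasonal) → not eligible.
Sabbatical Program — status temporary ✗ (requires full-time, part-time, or seasonal) → not eligible.
Caregiver Leave — status temporary ✗ (requires seasonal) → not eligible.

Life Insurance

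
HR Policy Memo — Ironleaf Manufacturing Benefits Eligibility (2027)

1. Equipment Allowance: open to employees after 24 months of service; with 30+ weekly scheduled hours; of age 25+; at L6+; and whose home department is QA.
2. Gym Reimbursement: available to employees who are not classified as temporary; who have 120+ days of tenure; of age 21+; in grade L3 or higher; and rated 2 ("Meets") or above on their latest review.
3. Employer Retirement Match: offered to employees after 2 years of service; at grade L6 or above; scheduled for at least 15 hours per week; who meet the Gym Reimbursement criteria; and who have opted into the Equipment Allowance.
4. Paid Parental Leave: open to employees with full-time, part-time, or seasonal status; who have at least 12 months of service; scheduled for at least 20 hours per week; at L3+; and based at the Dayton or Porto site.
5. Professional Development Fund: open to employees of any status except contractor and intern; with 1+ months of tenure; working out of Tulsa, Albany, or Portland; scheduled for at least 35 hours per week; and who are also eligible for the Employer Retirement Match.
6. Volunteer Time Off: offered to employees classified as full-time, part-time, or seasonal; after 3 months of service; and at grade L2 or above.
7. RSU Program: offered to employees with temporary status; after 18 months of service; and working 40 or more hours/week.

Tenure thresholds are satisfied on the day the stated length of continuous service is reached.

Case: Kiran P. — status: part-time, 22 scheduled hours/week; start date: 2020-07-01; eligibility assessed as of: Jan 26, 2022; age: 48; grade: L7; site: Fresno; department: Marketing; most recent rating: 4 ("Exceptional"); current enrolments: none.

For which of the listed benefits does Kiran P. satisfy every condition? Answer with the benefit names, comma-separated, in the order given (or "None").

Service from 2020-07-01 to Jan 26, 2022: 574 days.
Equipment Allowance — service 574 days < 24 months (≈720 days) ✗ → not eligible.
Gym Reimbursement — status part-time ✓ (not excluded); service 574 days ≥ 120 days ✓; age 48 ≥ 21 ✓; grade L7 ≥ L3 ✓; rating 4 ≥ 2 ✓ → eligible.
Employer Retirement Match — service 574 days < 2 years (≈730 days) ✗ → not eligible.
Paid Parental Leave — status part-time ✓; service 574 days ≥ 12 months (≈360 days) ✓; 22 hrs/wk ≥ 20 ✓; grade L7 ≥ L3 ✓; site Fresno ✗ (not Dayton or Porto) → not eligible.
Professional Development Fund — status part-time ✓ (not excluded); service 574 days ≥ 1 month (≈30 days) ✓; site Fresno ✗ (not Tulsa, Albany, or Portland) → not eligible.
Volunteer Time Off — status part-time ✓; service 574 days ≥ 3 months (≈90 days) ✓; grade L7 ≥ L2 ✓ → eligible.
RSU Program — status part-time ✗ (requires temporary) → not eligible.

Gym Reimbursement, Volunteer Time Off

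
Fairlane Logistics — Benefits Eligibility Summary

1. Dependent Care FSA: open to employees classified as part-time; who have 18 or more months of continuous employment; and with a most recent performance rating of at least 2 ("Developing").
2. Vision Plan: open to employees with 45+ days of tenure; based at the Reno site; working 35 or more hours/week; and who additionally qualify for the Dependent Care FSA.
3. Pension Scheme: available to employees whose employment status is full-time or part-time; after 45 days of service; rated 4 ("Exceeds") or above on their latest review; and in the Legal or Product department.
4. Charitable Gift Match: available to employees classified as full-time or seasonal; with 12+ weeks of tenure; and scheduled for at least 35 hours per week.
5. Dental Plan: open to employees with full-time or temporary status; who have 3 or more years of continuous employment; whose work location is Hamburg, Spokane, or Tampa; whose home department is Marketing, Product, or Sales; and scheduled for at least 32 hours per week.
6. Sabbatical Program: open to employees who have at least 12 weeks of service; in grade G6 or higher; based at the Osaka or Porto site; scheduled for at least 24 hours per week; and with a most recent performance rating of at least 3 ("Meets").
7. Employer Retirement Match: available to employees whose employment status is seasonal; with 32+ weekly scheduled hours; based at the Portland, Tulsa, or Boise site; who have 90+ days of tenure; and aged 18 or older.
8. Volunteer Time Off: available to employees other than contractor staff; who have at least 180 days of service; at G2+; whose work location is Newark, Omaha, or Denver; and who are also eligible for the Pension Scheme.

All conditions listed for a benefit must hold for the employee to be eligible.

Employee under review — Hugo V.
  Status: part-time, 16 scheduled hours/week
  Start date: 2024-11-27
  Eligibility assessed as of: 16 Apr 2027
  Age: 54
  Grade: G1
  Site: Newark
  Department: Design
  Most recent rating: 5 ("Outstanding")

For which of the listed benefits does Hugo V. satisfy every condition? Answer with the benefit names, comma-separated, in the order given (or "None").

Dependent Care FSA

Service from 2024-11-27 to 16 Apr 2027: 870 days.
Dependent Care FSA — status part-time ✓; service 870 days ≥ 18 months (≈540 days) ✓; rating 5 ≥ 2 ✓ → eligible.
Vision Plan — service 870 days ≥ 45 days ✓; site Newark ✗ (not Reno) → not eligible.
Pension Scheme — status part-time ✓; service 870 days ≥ 45 days ✓; rating 5 ≥ 4 ✓; dept Design ✗ → not eligible.
Charitable Gift Match — status part-time ✗ (requires full-time or seasonal) → not eligible.
Dental Plan — status part-time ✗ (requires full-time or temporary) → not eligible.
Sabbatical Program — service 870 days ≥ 12 weeks (≈84 days) ✓; grade G1 < G6 ✗ → not eligible.
Employer Retirement Match — status part-time ✗ (requires seasonal) → not eligible.
Volunteer Time Off — status part-time ✓ (not excluded); service 870 days ≥ 180 days ✓; grade G1 < G2 ✗ → not eligible.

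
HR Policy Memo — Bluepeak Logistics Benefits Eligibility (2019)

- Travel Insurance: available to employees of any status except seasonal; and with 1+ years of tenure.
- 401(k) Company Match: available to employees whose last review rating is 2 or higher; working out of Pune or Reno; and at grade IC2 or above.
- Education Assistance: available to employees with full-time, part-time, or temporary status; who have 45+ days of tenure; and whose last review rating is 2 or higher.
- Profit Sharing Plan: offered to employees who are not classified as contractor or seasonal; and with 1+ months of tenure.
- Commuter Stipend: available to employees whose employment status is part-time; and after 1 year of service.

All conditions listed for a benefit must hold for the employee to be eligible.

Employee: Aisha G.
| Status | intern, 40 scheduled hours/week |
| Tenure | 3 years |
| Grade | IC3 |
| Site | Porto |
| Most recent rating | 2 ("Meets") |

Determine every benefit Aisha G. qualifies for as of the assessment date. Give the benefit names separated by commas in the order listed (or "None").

Travel Insurance — status intern ✓ (not excluded); service 3 years ≥ 1 year ✓ → eligible.
401(k) Company Match — rating 2 ≥ 2 ✓; site Porto ✗ (not Pune or Reno) → not eligible.
Education Assistance — status intern ✗ (requires full-time, part-time, or temporary) → not eligible.
Profit Sharing Plan — status intern ✓ (not excluded); service 3 years ≥ 1 month (≈30 days) ✓ → eligible.
Commuter Stipend — status intern ✗ (requires part-time) → not eligible.

Travel Insurance, Profit Sharing Plan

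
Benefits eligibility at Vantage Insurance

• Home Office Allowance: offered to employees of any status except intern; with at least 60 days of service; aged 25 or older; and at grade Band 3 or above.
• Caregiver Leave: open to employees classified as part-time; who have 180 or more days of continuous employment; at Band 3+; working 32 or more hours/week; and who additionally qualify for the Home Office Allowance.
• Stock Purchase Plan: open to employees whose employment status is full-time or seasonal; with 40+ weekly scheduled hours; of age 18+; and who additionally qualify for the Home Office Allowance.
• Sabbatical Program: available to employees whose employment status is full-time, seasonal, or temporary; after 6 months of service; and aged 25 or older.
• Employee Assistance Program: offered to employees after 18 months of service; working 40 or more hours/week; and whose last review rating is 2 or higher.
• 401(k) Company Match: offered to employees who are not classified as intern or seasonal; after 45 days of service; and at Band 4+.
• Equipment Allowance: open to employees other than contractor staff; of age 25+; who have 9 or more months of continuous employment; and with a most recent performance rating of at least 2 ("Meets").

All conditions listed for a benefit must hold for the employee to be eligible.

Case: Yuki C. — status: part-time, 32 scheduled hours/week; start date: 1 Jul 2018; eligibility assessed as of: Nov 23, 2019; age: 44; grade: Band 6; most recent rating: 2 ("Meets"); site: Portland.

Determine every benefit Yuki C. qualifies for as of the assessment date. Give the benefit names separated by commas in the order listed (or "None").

Service from 1 Jul 2018 to Nov 23, 2019: 510 days.
Home Office Allowance — status part-time ✓ (not excluded); service 510 days ≥ 60 days ✓; age 44 ≥ 25 ✓; grade Band 6 ≥ Band 3 ✓ → eligible.
Caregiver Leave — status part-time ✓; service 510 days ≥ 180 days ✓; grade Band 6 ≥ Band 3 ✓; 32 hrs/wk ≥ 32 ✓; eligible for Home Office Allowance ✓ → eligible.
Stock Purchase Plan — status part-time ✗ (requires full-time or seasonal) → not eligible.
Sabbatical Program — status part-time ✗ (requires full-time, seasonal, or temporary) → not eligible.
Employee Assistance Program — service 510 days < 18 months (≈540 days) ✗ → not eligible.
401(k) Company Match — status part-time ✓ (not excluded); service 510 days ≥ 45 days ✓; grade Band 6 ≥ Band 4 ✓ → eligible.
Equipment Allowance — status part-time ✓ (not excluded); age 44 ≥ 25 ✓; service 510 days ≥ 9 months (≈270 days) ✓; rating 2 ≥ 2 ✓ → eligible.

Home Office Allowance, Caregiver Leave, 401(k) Company Match, Equipment Allowance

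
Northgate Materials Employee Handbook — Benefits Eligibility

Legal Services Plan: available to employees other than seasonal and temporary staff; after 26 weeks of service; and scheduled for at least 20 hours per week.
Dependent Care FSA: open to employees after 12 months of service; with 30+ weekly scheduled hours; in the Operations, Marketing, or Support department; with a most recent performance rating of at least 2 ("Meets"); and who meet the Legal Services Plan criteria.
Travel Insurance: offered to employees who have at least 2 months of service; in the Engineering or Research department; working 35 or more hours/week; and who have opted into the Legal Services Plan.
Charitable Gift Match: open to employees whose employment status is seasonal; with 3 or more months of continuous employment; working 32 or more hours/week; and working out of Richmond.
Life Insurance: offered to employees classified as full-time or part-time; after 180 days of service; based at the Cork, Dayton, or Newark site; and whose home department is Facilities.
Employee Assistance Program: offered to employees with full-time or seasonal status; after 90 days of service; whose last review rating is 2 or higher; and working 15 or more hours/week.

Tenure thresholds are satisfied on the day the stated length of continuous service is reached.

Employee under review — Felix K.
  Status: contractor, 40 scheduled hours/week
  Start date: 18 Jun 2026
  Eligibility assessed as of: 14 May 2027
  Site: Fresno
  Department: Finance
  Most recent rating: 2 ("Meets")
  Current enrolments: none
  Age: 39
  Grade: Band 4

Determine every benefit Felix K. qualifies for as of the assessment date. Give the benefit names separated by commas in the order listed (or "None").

Legal Services Plan

Service from 18 Jun 2026 to 14 May 2027: 330 days.
Legal Services Plan — status contractor ✓ (not excluded); service 330 days ≥ 26 weeks (≈182 days) ✓; 40 hrs/wk ≥ 20 ✓ → eligible.
Dependent Care FSA — service 330 days < 12 months (≈360 days) ✗ → not eligible.
Travel Insurance — service 330 days ≥ 2 months (≈60 days) ✓; dept Finance ✗ → not eligible.
Charitable Gift Match — status contractor ✗ (requires seasonal) → not eligible.
Life Insurance — status contractor ✗ (requires full-time or part-time) → not eligible.
Employee Assistance Program — status contractor ✗ (requires full-time or seasonal) → not eligible.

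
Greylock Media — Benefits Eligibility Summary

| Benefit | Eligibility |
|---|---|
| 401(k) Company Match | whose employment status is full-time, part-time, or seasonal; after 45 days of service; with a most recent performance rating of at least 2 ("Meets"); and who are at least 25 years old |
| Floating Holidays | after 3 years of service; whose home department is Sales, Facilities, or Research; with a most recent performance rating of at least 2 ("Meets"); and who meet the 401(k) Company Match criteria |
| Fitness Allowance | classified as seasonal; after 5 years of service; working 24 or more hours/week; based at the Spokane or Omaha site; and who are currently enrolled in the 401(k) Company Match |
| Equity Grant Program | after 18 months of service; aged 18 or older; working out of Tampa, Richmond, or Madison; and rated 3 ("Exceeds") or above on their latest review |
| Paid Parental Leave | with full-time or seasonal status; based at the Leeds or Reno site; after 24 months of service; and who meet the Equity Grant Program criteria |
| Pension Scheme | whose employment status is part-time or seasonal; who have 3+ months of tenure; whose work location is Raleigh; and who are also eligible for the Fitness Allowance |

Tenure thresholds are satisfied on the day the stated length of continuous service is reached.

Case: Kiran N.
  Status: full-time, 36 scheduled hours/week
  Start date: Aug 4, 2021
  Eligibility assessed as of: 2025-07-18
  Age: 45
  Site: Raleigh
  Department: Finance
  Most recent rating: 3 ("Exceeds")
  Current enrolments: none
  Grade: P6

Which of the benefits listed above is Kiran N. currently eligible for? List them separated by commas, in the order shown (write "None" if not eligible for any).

Service from Aug 4, 2021 to 2025-07-18: 1444 days.
401(k) Company Match — status full-time ✓; service 1444 days ≥ 45 days ✓; rating 3 ≥ 2 ✓; age 45 ≥ 25 ✓ → eligible.
Floating Holidays — service 1444 days ≥ 3 years (≈1095 days) ✓; dept Finance ✗ → not eligible.
Fitness Allowance — status full-time ✗ (requires seasonal) → not eligible.
Equity Grant Program — service 1444 days ≥ 18 months (≈540 days) ✓; age 45 ≥ 18 ✓; site Raleigh ✗ (not Tampa, Richmond, or Madison) → not eligible.
Paid Parental Leave — status full-time ✓; site Raleigh ✗ (not Leeds or Reno) → not eligible.
Pension Scheme — status full-time ✗ (requires part-time or seasonal) → not eligible.

401(k) Company Match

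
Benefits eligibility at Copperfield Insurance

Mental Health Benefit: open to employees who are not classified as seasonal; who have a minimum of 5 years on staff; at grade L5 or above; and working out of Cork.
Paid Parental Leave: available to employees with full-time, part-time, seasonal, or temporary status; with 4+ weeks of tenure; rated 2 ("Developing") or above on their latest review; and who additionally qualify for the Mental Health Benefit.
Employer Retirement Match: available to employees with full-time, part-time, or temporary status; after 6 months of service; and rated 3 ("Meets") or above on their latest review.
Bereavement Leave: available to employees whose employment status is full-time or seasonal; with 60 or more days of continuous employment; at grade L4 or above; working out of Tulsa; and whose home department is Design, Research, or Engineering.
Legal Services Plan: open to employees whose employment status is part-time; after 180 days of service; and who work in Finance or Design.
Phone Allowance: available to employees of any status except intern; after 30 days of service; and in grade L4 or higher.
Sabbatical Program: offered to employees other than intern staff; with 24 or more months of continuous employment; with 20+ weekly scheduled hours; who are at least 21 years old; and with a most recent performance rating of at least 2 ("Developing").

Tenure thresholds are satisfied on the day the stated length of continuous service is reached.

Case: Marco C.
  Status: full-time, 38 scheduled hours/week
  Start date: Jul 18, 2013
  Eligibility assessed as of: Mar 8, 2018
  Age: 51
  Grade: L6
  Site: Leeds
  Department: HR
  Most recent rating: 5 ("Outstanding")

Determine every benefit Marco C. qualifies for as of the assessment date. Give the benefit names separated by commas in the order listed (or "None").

Service from Jul 18, 2013 to Mar 8, 2018: 1694 days.
Mental Health Benefit — status full-time ✓ (not excluded); service 1694 days < 5 years (≈1825 days) ✗ → not eligible.
Paid Parental Leave — status full-time ✓; service 1694 days ≥ 4 weeks (≈28 days) ✓; rating 5 ≥ 2 ✓; not eligible for Mental Health Benefit ✗ → not eligible.
Employer Retirement Match — status full-time ✓; service 1694 days ≥ 6 months (≈180 days) ✓; rating 5 ≥ 3 ✓ → eligible.
Bereavement Leave — status full-time ✓; service 1694 days ≥ 60 days ✓; grade L6 ≥ L4 ✓; site Leeds ✗ (not Tulsa) → not eligible.
Legal Services Plan — status full-time ✗ (requires part-time) → not eligible.
Phone Allowance — status full-time ✓ (not excluded); service 1694 days ≥ 30 days ✓; grade L6 ≥ L4 ✓ → eligible.
Sabbatical Program — status full-time ✓ (not excluded); service 1694 days ≥ 24 months (≈720 days) ✓; 38 hrs/wk ≥ 20 ✓; age 51 ≥ 21 ✓; rating 5 ≥ 2 ✓ → eligible.

Employer Retirement Match, Phone Allowance, Sabbatical Program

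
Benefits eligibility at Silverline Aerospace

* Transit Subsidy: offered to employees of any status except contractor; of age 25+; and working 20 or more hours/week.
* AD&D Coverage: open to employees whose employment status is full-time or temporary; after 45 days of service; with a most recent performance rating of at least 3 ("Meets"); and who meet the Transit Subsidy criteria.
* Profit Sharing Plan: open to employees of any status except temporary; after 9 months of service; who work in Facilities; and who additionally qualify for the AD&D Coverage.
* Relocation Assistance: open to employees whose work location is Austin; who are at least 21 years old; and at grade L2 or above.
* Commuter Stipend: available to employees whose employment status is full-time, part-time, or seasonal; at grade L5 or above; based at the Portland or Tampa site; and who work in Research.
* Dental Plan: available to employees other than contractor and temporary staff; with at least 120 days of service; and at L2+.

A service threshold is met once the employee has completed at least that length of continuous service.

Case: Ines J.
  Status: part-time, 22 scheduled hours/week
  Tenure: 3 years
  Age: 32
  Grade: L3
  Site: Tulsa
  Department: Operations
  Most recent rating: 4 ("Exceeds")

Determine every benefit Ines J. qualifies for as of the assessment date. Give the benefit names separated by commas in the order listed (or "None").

Transit Subsidy — status part-time ✓ (not excluded); age 32 ≥ 25 ✓; 22 hrs/wk ≥ 20 ✓ → eligible.
AD&D Coverage — status part-time ✗ (requires full-time or temporary) → not eligible.
Profit Sharing Plan — status part-time ✓ (not excluded); service 3 years ≥ 9 months (≈270 days) ✓; dept Operations ✗ → not eligible.
Relocation Assistance — site Tulsa ✗ (not Austin) → not eligible.
Commuter Stipend — status part-time ✓; grade L3 < L5 ✗ → not eligible.
Dental Plan — status part-time ✓ (not excluded); service 3 years ≥ 120 days ✓; grade L3 ≥ L2 ✓ → eligible.

Transit Subsidy, Dental Plan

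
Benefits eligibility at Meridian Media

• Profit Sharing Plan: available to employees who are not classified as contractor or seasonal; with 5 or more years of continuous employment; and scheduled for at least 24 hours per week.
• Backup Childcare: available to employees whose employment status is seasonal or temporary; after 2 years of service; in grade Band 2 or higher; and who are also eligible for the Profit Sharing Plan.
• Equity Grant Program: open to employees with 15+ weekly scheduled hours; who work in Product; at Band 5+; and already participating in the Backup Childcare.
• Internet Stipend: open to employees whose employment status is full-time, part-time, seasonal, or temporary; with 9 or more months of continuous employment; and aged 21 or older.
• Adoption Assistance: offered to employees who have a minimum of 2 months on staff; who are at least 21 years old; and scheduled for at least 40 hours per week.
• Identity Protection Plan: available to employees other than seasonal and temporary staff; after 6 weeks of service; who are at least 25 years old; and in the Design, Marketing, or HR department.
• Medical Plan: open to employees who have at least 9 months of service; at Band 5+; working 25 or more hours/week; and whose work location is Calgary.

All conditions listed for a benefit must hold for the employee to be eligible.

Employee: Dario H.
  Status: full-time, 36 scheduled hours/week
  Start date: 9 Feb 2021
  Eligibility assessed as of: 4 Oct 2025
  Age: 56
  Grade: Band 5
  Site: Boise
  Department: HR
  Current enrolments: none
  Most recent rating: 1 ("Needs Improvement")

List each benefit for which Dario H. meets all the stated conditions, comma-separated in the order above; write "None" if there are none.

Service from 9 Feb 2021 to 4 Oct 2025: 1698 days.
Profit Sharing Plan — status full-time ✓ (not excluded); service 1698 days < 5 years (≈1825 days) ✗ → not eligible.
Backup Childcare — status full-time ✗ (requires seasonal or temporary) → not eligible.
Equity Grant Program — 36 hrs/wk ≥ 15 ✓; dept HR ✗ → not eligible.
Internet Stipend — status full-time ✓; service 1698 days ≥ 9 months (≈270 days) ✓; age 56 ≥ 21 ✓ → eligible.
Adoption Assistance — service 1698 days ≥ 2 months (≈60 days) ✓; age 56 ≥ 21 ✓; 36 hrs/wk < 40 ✗ → not eligible.
Identity Protection Plan — status full-time ✓ (not excluded); service 1698 days ≥ 6 weeks (≈42 days) ✓; age 56 ≥ 25 ✓; dept HR ✓ → eligible.
Medical Plan — service 1698 days ≥ 9 months (≈270 days) ✓; grade Band 5 ≥ Band 5 ✓; 36 hrs/wk ≥ 25 ✓; site Boise ✗ (not Calgary) → not eligible.

Internet Stipend, Identity Protection Plan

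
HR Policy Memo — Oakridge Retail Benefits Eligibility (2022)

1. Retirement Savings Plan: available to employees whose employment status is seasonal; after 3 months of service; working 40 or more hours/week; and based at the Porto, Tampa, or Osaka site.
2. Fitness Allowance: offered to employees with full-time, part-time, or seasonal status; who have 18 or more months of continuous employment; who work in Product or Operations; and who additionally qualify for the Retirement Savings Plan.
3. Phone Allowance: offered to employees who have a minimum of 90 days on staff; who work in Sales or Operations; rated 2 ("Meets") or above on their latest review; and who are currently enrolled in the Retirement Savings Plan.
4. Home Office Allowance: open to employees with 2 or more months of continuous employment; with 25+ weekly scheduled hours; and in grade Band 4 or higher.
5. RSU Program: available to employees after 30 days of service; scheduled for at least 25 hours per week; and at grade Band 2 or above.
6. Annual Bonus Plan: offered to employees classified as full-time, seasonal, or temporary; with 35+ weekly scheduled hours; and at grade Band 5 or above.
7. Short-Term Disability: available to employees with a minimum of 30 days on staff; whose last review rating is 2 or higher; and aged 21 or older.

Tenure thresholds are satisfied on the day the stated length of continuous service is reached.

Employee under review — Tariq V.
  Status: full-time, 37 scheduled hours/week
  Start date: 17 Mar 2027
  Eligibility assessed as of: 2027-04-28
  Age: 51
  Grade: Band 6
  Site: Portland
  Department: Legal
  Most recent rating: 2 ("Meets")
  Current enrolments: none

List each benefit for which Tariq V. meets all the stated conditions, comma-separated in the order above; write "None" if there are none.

RSU Program, Annual Bonus Plan, Short-Term Disability

Service from 17 Mar 2027 to 2027-04-28: 42 days.
Retirement Savings Plan — status full-time ✗ (requires seasonal) → not eligible.
Fitness Allowance — status full-time ✓; service 42 days < 18 months (≈540 days) ✗ → not eligible.
Phone Allowance — service 42 days < 90 days ✗ → not eligible.
Home Office Allowance — service 42 days < 2 months (≈60 days) ✗ → not eligible.
RSU Program — service 42 days ≥ 30 days ✓; 37 hrs/wk ≥ 25 ✓; grade Band 6 ≥ Band 2 ✓ → eligible.
Annual Bonus Plan — status full-time ✓; 37 hrs/wk ≥ 35 ✓; grade Band 6 ≥ Band 5 ✓ → eligible.
Short-Term Disability — service 42 days ≥ 30 days ✓; rating 2 ≥ 2 ✓; age 51 ≥ 21 ✓ → eligible.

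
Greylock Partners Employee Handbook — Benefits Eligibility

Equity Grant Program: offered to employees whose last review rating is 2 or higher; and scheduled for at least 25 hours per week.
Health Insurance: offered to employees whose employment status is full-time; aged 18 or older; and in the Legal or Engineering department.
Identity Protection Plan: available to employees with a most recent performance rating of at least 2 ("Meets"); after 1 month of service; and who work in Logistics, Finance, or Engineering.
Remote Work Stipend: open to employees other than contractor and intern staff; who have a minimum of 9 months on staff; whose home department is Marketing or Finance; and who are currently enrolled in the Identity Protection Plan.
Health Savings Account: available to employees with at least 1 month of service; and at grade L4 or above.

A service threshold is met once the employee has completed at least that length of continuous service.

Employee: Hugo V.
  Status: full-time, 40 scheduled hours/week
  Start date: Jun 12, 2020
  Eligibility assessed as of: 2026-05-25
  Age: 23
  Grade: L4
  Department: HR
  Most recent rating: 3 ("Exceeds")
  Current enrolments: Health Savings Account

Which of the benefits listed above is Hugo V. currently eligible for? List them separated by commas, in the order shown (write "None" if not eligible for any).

Equity Grant Program, Health Savings Account

Service from Jun 12, 2020 to 2026-05-25: 2173 days.
Equity Grant Program — rating 3 ≥ 2 ✓; 40 hrs/wk ≥ 25 ✓ → eligible.
Health Insurance — status full-time ✓; age 23 ≥ 18 ✓; dept HR ✗ → not eligible.
Identity Protection Plan — rating 3 ≥ 2 ✓; service 2173 days ≥ 1 month (≈30 days) ✓; dept HR ✗ → not eligible.
Remote Work Stipend — status full-time ✓ (not excluded); service 2173 days ≥ 9 months (≈270 days) ✓; dept HR ✗ → not eligible.
Health Savings Account — service 2173 days ≥ 1 month (≈30 days) ✓; grade L4 ≥ L4 ✓ → eligible.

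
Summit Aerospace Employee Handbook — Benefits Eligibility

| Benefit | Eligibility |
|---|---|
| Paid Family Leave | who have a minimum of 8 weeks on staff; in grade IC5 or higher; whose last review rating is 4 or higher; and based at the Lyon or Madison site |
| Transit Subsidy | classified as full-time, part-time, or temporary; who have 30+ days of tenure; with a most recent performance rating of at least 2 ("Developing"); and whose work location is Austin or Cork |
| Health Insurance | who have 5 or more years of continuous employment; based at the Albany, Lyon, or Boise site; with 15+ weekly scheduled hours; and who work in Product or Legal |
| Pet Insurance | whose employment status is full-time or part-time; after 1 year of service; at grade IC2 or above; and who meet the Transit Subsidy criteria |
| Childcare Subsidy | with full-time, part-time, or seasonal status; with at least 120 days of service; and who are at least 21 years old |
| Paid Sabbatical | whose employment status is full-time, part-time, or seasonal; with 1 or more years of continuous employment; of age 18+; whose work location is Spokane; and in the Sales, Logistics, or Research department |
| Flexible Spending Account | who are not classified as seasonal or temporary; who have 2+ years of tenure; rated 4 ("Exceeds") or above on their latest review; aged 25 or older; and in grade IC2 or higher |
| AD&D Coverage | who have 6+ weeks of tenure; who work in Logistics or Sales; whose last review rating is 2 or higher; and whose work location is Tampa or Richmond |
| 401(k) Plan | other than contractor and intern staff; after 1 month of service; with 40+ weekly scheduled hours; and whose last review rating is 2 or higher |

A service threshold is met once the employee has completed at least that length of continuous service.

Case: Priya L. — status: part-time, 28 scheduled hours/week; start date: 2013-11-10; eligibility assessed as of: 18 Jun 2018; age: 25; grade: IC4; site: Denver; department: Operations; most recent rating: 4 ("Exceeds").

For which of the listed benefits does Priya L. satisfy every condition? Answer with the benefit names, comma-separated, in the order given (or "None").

Childcare Subsidy, Flexible Spending Account

Service from 2013-11-10 to 18 Jun 2018: 1681 days.
Paid Family Leave — service 1681 days ≥ 8 weeks (≈56 days) ✓; grade IC4 < IC5 ✗ → not eligible.
Transit Subsidy — status part-time ✓; service 1681 days ≥ 30 days ✓; rating 4 ≥ 2 ✓; site Denver ✗ (not Austin or Cork) → not eligible.
Health Insurance — service 1681 days < 5 years (≈1825 days) ✗ → not eligible.
Pet Insurance — status part-time ✓; service 1681 days ≥ 1 year (≈365 days) ✓; grade IC4 ≥ IC2 ✓; not eligible for Transit Subsidy ✗ → not eligible.
Childcare Subsidy — status part-time ✓; service 1681 days ≥ 120 days ✓; age 25 ≥ 21 ✓ → eligible.
Paid Sabbatical — status part-time ✓; service 1681 days ≥ 1 year (≈365 days) ✓; age 25 ≥ 18 ✓; site Denver ✗ (not Spokane) → not eligible.
Flexible Spending Account — status part-time ✓ (not excluded); service 1681 days ≥ 2 years (≈730 days) ✓; rating 4 ≥ 4 ✓; age 25 ≥ 25 ✓; grade IC4 ≥ IC2 ✓ → eligible.
AD&D Coverage — service 1681 days ≥ 6 weeks (≈42 days) ✓; dept Operations ✗ → not eligible.
401(k) Plan — status part-time ✓ (not excluded); service 1681 days ≥ 1 month (≈30 days) ✓; 28 hrs/wk < 40 ✗ → not eligible.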